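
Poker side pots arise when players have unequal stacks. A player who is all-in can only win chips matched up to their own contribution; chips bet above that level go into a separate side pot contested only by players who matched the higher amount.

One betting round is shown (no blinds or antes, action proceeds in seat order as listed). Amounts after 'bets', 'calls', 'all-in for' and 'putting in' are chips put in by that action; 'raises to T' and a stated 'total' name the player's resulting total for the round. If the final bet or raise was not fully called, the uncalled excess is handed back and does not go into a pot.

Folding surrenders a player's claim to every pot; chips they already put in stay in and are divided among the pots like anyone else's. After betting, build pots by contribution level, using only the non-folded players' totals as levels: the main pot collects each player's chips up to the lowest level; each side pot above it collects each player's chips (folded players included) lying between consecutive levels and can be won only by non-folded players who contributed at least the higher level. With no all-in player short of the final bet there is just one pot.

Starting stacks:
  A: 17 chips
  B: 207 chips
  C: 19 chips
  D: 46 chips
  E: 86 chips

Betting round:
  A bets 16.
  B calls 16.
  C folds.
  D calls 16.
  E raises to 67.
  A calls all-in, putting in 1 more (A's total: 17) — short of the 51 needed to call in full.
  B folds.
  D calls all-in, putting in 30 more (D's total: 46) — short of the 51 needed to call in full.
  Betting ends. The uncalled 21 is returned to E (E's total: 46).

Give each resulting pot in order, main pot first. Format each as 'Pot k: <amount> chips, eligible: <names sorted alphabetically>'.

Pot 1: 67 chips, eligible: A, D, E
Pot 2: 58 chips, eligible: D, E

Derivation:
Contributions (after 21 returned to E): A=17, B=16, D=46, E=46
Folded: B, C
Pot levels (distinct totals of non-folded players): 17, 46
Layer 1-17: A 17 + B 16 + D 17 + E 17 = 67 chips; eligible A, D, E
Layer 18-46: 29 each from D, E = 29*2 = 58 chips; eligible D, E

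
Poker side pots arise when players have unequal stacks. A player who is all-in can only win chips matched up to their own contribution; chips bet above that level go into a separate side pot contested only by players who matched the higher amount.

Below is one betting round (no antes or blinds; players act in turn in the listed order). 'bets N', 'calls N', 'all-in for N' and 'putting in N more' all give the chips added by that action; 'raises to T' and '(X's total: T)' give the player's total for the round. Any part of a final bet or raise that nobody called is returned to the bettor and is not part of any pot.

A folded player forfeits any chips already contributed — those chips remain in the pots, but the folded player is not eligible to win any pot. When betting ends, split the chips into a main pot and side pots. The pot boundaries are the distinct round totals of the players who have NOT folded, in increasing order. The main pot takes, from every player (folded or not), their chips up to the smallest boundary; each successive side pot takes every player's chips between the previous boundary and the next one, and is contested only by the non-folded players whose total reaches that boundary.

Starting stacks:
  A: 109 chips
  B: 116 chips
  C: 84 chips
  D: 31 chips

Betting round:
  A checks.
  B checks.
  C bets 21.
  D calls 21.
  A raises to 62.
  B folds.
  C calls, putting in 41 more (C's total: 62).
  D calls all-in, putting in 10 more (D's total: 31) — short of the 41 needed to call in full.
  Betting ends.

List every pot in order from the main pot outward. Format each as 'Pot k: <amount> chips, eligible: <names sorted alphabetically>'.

Pot 1: 93 chips, eligible: A, C, D
Pot 2: 62 chips, eligible: A, C

Derivation:
Contributions: A=62, C=62, D=31
Folded: B
Pot levels (distinct totals of non-folded players): 31, 62
Layer 1-31: 31 each from A, C, D = 31*3 = 93 chips; eligible A, C, D
Layer 32-62: 31 each from A, C = 31*2 = 62 chips; eligible A, C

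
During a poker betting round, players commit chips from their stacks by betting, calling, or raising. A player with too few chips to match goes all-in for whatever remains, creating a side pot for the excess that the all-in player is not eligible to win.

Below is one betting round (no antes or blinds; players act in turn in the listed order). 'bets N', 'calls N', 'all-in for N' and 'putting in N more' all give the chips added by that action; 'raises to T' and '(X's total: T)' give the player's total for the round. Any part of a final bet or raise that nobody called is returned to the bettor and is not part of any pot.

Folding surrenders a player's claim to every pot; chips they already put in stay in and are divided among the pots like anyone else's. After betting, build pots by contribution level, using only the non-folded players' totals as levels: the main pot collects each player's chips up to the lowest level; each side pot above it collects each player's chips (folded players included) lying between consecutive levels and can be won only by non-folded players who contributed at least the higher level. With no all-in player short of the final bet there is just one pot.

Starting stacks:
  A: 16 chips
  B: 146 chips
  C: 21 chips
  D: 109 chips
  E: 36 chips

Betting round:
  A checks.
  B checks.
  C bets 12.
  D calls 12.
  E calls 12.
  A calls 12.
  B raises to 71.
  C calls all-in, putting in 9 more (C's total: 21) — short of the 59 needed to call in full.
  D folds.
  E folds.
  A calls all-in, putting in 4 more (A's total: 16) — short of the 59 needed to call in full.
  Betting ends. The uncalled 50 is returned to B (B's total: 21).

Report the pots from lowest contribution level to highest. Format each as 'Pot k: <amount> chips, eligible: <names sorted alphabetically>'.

Contributions (after 50 returned to B): A=16, B=21, C=21, D=12, E=12
Folded: D, E
Pot levels (distinct totals of non-folded players): 16, 21
Layer 1-16: A 16 + B 16 + C 16 + D 12 + E 12 = 72 chips; eligible A, B, C
Layer 17-21: 5 each from B, C = 5*2 = 10 chips; eligible B, C

Pot 1: 72 chips, eligible: A, B, C
Pot 2: 10 chips, eligible: B, C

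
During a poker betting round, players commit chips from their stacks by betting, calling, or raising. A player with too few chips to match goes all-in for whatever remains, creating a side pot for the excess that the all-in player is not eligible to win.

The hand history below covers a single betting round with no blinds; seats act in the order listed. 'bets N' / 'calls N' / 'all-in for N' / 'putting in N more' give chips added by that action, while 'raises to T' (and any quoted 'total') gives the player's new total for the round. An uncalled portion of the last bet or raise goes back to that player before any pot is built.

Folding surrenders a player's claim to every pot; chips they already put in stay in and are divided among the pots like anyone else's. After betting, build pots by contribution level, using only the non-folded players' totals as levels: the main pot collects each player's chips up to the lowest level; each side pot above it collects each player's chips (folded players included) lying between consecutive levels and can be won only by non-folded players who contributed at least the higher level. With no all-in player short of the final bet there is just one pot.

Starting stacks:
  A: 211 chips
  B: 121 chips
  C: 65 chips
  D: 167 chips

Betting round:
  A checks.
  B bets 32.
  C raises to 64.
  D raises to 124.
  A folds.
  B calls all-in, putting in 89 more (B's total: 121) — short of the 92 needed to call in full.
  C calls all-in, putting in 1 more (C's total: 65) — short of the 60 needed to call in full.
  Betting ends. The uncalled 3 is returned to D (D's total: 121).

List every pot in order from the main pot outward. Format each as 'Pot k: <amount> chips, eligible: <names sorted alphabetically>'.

Contributions (after 3 returned to D): B=121, C=65, D=121
Folded: A
Pot levels (distinct totals of non-folded players): 65, 121
Layer 1-65: 65 each from B, C, D = 65*3 = 195 chips; eligible B, C, D
Layer 66-121: 56 each from B, D = 56*2 = 112 chips; eligible B, D

Pot 1: 195 chips, eligible: B, C, D
Pot 2: 112 chips, eligible: B, D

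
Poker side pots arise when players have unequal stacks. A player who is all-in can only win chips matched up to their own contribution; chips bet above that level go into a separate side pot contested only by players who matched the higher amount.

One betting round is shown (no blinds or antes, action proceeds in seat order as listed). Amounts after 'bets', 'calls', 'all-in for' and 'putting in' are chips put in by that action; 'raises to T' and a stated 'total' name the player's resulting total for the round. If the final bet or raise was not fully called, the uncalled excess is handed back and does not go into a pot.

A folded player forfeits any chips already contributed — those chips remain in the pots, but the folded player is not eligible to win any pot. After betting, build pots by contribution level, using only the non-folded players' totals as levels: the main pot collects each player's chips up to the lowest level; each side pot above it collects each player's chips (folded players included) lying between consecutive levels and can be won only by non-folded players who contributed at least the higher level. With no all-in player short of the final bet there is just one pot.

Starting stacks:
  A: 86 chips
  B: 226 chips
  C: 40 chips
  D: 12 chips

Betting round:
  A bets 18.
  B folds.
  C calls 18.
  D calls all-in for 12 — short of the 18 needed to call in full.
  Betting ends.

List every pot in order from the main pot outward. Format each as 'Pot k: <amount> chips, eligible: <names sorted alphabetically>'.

Pot 1: 36 chips, eligible: A, C, D
Pot 2: 12 chips, eligible: A, C

Derivation:
Contributions: A=18, C=18, D=12
Folded: B
Pot levels (distinct totals of non-folded players): 12, 18
Layer 1-12: 12 each from A, C, D = 12*3 = 36 chips; eligible A, C, D
Layer 13-18: 6 each from A, C = 6*2 = 12 chips; eligible A, C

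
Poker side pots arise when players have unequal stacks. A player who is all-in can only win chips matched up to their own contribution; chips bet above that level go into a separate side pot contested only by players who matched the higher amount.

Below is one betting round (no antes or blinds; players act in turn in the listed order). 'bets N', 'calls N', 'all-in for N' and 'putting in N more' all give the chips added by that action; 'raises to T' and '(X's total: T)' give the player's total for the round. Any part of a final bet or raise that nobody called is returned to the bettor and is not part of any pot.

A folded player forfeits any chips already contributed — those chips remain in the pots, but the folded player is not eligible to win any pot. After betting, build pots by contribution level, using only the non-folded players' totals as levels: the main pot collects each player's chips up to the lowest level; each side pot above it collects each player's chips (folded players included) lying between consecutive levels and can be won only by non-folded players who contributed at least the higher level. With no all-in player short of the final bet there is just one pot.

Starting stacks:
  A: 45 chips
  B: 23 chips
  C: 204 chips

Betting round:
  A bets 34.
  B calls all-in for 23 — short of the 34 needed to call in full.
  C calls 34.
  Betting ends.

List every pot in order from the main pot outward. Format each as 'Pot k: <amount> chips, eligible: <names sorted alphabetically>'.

Contributions: A=34, B=23, C=34
Pot levels (distinct totals of non-folded players): 23, 34
Layer 1-23: 23 each from A, B, C = 23*3 = 69 chips; eligible A, B, C
Layer 24-34: 11 each from A, C = 11*2 = 22 chips; eligible A, C

Pot 1: 69 chips, eligible: A, B, C
Pot 2: 22 chips, eligible: A, C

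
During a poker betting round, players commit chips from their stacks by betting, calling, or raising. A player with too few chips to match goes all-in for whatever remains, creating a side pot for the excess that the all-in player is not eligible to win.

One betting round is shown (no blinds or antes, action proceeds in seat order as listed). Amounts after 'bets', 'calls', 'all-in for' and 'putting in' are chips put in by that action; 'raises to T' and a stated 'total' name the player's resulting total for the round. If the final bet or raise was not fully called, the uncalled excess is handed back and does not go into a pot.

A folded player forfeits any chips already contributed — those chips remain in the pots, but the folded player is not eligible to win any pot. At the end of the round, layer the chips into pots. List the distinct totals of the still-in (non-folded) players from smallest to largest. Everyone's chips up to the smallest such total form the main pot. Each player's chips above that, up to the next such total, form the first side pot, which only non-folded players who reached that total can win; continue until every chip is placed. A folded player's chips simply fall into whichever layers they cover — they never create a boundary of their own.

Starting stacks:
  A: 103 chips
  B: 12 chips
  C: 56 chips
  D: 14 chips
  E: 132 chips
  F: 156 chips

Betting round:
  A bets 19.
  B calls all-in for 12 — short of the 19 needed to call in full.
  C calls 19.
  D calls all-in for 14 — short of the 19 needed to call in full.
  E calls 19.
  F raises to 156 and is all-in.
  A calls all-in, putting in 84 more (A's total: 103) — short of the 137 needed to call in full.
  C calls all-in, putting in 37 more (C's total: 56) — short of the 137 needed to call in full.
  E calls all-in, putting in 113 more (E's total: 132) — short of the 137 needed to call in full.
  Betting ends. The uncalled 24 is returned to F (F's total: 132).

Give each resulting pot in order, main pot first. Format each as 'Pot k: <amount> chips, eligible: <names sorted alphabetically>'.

Pot 1: 72 chips, eligible: A, B, C, D, E, F
Pot 2: 10 chips, eligible: A, C, D, E, F
Pot 3: 168 chips, eligible: A, C, E, F
Pot 4: 141 chips, eligible: A, E, F
Pot 5: 58 chips, eligible: E, F

Derivation:
Contributions (after 24 returned to F): A=103, B=12, C=56, D=14, E=132, F=132
Pot levels (distinct totals of non-folded players): 12, 14, 56, 103, 132
Layer 1-12: 12 each from A, B, C, D, E, F = 12*6 = 72 chips; eligible A, B, C, D, E, F
Layer 13-14: 2 each from A, C, D, E, F = 2*5 = 10 chips; eligible A, C, D, E, F
Layer 15-56: 42 each from A, C, E, F = 42*4 = 168 chips; eligible A, C, E, F
Layer 57-103: 47 each from A, E, F = 47*3 = 141 chips; eligible A, E, F
Layer 104-132: 29 each from E, F = 29*2 = 58 chips; eligible E, F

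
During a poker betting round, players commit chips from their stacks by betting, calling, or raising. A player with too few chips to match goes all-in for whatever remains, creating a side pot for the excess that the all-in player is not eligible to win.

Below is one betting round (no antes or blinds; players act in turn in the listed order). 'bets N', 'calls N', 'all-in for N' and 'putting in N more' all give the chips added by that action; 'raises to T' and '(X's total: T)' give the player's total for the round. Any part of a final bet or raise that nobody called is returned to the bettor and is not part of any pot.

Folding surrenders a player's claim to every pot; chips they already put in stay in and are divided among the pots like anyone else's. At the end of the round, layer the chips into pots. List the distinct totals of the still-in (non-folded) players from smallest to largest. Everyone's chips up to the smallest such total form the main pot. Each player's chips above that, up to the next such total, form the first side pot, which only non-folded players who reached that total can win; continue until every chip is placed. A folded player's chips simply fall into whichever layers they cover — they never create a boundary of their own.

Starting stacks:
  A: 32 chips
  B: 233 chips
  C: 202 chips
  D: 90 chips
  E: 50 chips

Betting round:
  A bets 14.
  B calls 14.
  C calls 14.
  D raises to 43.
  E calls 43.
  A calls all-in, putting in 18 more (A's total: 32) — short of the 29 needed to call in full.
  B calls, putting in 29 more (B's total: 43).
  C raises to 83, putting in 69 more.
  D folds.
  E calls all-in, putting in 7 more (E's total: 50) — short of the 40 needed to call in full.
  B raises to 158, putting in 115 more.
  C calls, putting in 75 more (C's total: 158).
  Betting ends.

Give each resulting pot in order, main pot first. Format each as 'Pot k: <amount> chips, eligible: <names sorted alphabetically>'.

Contributions: A=32, B=158, C=158, D=43, E=50
Folded: D
Pot levels (distinct totals of non-folded players): 32, 50, 158
Layer 1-32: 32 each from A, B, C, D, E = 32*5 = 160 chips; eligible A, B, C, E
Layer 33-50: B 18 + C 18 + D 11 + E 18 = 65 chips; eligible B, C, E
Layer 51-158: 108 each from B, C = 108*2 = 216 chips; eligible B, C

Pot 1: 160 chips, eligible: A, B, C, E
Pot 2: 65 chips, eligible: B, C, E
Pot 3: 216 chips, eligible: B, C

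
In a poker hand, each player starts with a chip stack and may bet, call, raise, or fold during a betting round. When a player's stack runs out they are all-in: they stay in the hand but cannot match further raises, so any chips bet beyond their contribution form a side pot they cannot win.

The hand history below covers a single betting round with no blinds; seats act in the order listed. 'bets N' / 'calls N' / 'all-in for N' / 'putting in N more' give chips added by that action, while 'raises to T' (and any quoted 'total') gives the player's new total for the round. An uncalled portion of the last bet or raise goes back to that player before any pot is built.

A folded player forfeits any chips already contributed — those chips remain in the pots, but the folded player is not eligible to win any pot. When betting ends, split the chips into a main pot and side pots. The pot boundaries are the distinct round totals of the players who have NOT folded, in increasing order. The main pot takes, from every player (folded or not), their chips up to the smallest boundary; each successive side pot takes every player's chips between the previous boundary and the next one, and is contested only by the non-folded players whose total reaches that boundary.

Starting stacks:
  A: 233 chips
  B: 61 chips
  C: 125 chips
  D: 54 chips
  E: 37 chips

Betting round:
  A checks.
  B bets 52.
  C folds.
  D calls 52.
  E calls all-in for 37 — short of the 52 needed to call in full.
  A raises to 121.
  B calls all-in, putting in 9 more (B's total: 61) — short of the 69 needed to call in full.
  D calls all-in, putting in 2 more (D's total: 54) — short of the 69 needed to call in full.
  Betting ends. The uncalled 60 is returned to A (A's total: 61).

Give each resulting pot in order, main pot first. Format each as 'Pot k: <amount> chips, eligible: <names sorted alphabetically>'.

Contributions (after 60 returned to A): A=61, B=61, D=54, E=37
Folded: C
Pot levels (distinct totals of non-folded players): 37, 54, 61
Layer 1-37: 37 each from A, B, D, E = 37*4 = 148 chips; eligible A, B, D, E
Layer 38-54: 17 each from A, B, D = 17*3 = 51 chips; eligible A, B, D
Layer 55-61: 7 each from A, B = 7*2 = 14 chips; eligible A, B

Pot 1: 148 chips, eligible: A, B, D, E
Pot 2: 51 chips, eligible: A, B, D
Pot 3: 14 chips, eligible: A, B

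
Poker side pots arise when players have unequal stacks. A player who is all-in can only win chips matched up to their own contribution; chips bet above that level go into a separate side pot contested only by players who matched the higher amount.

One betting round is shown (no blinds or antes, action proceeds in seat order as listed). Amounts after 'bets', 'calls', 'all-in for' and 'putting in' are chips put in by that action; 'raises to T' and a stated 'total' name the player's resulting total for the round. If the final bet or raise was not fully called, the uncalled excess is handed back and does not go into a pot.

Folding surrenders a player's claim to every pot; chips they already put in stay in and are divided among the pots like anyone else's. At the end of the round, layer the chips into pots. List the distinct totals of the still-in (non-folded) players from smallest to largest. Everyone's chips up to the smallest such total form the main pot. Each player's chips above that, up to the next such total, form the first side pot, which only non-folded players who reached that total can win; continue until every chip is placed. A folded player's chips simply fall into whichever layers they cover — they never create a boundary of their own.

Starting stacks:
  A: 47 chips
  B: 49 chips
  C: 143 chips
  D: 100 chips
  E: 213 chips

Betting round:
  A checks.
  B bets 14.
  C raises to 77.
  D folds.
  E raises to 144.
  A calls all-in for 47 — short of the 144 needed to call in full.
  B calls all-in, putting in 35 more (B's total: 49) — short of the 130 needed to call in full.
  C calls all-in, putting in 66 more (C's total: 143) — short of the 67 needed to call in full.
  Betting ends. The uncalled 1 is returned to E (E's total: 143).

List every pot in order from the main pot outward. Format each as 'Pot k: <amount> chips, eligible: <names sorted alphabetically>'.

Pot 1: 188 chips, eligible: A, B, C, E
Pot 2: 6 chips, eligible: B, C, E
Pot 3: 188 chips, eligible: C, E

Derivation:
Contributions (after 1 returned to E): A=47, B=49, C=143, E=143
Folded: D
Pot levels (distinct totals of non-folded players): 47, 49, 143
Layer 1-47: 47 each from A, B, C, E = 47*4 = 188 chips; eligible A, B, C, E
Layer 48-49: 2 each from B, C, E = 2*3 = 6 chips; eligible B, C, E
Layer 50-143: 94 each from C, E = 94*2 = 188 chips; eligible C, E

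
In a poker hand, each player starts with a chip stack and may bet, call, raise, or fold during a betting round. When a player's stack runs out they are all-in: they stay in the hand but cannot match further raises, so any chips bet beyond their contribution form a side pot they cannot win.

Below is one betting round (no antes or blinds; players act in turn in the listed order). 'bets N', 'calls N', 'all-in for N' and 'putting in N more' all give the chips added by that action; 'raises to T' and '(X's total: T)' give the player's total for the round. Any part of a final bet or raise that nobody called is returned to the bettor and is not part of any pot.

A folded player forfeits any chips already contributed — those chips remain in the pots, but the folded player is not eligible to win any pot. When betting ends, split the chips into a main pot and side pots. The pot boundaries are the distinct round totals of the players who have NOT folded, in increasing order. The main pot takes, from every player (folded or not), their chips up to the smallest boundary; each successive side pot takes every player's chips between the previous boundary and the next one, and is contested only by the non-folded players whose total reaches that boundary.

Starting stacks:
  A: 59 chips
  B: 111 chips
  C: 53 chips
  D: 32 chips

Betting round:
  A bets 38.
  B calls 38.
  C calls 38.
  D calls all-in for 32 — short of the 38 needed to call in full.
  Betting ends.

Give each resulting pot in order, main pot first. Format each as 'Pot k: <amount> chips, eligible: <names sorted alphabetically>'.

Pot 1: 128 chips, eligible: A, B, C, D
Pot 2: 18 chips, eligible: A, B, C

Derivation:
Contributions: A=38, B=38, C=38, D=32
Pot levels (distinct totals of non-folded players): 32, 38
Layer 1-32: 32 each from A, B, C, D = 32*4 = 128 chips; eligible A, B, C, D
Layer 33-38: 6 each from A, B, C = 6*3 = 18 chips; eligible A, B, C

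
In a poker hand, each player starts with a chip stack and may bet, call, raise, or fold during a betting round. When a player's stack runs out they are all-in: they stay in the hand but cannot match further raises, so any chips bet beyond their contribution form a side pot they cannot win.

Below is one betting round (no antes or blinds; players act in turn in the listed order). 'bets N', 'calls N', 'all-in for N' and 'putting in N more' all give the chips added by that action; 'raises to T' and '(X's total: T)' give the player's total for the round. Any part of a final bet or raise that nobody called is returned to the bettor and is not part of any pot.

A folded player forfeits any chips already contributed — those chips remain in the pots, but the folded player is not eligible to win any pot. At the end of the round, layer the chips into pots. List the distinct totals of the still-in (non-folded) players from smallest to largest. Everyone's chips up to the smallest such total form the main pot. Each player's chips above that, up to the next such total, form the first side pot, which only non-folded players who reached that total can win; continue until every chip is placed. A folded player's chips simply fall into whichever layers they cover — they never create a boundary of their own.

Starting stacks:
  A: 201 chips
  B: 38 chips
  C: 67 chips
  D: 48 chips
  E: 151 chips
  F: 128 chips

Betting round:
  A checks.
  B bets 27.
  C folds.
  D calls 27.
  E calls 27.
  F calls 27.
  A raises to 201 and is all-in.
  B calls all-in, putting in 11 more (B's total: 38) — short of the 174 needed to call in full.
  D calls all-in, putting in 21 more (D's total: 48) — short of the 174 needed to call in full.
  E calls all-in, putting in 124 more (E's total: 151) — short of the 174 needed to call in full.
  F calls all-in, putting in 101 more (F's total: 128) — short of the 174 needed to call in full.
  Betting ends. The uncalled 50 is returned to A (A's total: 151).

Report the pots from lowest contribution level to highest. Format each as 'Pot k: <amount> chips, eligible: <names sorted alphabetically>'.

Pot 1: 190 chips, eligible: A, B, D, E, F
Pot 2: 40 chips, eligible: A, D, E, F
Pot 3: 240 chips, eligible: A, E, F
Pot 4: 46 chips, eligible: A, E

Derivation:
Contributions (after 50 returned to A): A=151, B=38, D=48, E=151, F=128
Folded: C
Pot levels (distinct totals of non-folded players): 38, 48, 128, 151
Layer 1-38: 38 each from A, B, D, E, F = 38*5 = 190 chips; eligible A, B, D, E, F
Layer 39-48: 10 each from A, D, E, F = 10*4 = 40 chips; eligible A, D, E, F
Layer 49-128: 80 each from A, E, F = 80*3 = 240 chips; eligible A, E, F
Layer 129-151: 23 each from A, E = 23*2 = 46 chips; eligible A, E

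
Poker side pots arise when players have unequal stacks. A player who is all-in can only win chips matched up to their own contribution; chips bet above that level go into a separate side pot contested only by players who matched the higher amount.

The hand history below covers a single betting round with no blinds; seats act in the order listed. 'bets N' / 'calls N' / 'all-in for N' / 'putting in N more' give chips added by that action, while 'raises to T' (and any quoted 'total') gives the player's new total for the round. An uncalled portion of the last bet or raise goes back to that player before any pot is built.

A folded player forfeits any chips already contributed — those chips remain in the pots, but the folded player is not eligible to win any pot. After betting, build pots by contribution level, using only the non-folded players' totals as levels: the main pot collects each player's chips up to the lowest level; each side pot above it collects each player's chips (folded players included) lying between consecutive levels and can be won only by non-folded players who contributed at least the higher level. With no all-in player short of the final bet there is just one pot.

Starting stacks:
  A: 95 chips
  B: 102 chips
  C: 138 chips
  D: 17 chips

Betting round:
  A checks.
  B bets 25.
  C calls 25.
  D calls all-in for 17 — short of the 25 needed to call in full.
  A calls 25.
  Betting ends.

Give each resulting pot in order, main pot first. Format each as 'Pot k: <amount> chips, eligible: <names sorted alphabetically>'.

Contributions: A=25, B=25, C=25, D=17
Pot levels (distinct totals of non-folded players): 17, 25
Layer 1-17: 17 each from A, B, C, D = 17*4 = 68 chips; eligible A, B, C, D
Layer 18-25: 8 each from A, B, C = 8*3 = 24 chips; eligible A, B, C

Pot 1: 68 chips, eligible: A, B, C, D
Pot 2: 24 chips, eligible: A, B, C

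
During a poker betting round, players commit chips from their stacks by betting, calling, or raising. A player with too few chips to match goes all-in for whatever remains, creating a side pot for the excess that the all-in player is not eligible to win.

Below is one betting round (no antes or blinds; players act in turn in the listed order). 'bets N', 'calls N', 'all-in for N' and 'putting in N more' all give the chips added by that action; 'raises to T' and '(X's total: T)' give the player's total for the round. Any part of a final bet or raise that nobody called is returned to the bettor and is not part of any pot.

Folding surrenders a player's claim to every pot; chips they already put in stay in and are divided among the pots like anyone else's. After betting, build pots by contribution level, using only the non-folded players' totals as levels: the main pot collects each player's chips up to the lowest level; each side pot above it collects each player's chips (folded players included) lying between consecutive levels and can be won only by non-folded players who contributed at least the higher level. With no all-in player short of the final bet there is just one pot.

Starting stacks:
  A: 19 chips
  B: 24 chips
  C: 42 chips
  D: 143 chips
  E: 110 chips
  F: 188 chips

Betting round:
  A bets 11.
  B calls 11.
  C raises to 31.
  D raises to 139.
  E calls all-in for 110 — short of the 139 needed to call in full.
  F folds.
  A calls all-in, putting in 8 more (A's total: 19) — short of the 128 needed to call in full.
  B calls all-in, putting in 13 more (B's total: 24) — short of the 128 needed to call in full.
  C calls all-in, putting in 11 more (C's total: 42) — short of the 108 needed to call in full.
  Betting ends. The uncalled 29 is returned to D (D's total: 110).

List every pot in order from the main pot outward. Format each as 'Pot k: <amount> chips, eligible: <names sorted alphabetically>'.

Contributions (after 29 returned to D): A=19, B=24, C=42, D=110, E=110
Folded: F
Pot levels (distinct totals of non-folded players): 19, 24, 42, 110
Layer 1-19: 19 each from A, B, C, D, E = 19*5 = 95 chips; eligible A, B, C, D, E
Layer 20-24: 5 each from B, C, D, E = 5*4 = 20 chips; eligible B, C, D, E
Layer 25-42: 18 each from C, D, E = 18*3 = 54 chips; eligible C, D, E
Layer 43-110: 68 each from D, E = 68*2 = 136 chips; eligible D, E

Pot 1: 95 chips, eligible: A, B, C, D, E
Pot 2: 20 chips, eligible: B, C, D, E
Pot 3: 54 chips, eligible: C, D, E
Pot 4: 136 chips, eligible: D, E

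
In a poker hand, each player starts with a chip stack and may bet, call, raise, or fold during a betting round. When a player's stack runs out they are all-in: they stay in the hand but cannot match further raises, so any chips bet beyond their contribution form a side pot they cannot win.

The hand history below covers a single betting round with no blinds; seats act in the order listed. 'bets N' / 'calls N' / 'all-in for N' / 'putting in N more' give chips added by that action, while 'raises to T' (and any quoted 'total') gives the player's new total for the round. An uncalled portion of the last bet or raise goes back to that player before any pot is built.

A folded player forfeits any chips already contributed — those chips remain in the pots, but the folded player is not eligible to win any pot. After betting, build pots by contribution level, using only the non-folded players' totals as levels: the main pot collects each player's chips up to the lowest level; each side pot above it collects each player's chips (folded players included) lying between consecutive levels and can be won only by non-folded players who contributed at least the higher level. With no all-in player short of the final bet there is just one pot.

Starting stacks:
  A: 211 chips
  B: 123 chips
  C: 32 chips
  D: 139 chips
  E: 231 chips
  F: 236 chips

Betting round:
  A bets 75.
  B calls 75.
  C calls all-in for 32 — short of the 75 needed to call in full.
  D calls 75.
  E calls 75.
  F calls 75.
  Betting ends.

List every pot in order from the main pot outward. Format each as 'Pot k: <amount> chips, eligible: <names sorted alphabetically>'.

Contributions: A=75, B=75, C=32, D=75, E=75, F=75
Pot levels (distinct totals of non-folded players): 32, 75
Layer 1-32: 32 each from A, B, C, D, E, F = 32*6 = 192 chips; eligible A, B, C, D, E, F
Layer 33-75: 43 each from A, B, D, E, F = 43*5 = 215 chips; eligible A, B, D, E, F

Pot 1: 192 chips, eligible: A, B, C, D, E, F
Pot 2: 215 chips, eligible: A, B, D, E, F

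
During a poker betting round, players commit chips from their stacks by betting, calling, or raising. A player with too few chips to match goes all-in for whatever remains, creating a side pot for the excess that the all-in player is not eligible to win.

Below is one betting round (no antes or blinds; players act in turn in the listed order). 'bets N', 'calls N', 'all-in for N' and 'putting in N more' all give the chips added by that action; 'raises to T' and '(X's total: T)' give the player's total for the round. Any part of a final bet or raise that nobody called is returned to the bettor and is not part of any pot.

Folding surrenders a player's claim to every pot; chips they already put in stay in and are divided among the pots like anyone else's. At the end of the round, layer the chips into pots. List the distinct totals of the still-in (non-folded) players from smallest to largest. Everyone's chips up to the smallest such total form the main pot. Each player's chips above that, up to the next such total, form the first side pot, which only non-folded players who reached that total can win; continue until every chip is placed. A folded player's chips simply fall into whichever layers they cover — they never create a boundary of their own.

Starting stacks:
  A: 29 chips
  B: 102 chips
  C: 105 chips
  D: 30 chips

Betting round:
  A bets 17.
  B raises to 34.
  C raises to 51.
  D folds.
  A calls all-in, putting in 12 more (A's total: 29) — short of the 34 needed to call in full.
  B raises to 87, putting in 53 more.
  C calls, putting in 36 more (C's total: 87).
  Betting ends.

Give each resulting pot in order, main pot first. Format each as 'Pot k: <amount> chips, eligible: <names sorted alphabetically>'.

Pot 1: 87 chips, eligible: A, B, C
Pot 2: 116 chips, eligible: B, C

Derivation:
Contributions: A=29, B=87, C=87
Folded: D
Pot levels (distinct totals of non-folded players): 29, 87
Layer 1-29: 29 each from A, B, C = 29*3 = 87 chips; eligible A, B, C
Layer 30-87: 58 each from B, C = 58*2 = 116 chips; eligible B, C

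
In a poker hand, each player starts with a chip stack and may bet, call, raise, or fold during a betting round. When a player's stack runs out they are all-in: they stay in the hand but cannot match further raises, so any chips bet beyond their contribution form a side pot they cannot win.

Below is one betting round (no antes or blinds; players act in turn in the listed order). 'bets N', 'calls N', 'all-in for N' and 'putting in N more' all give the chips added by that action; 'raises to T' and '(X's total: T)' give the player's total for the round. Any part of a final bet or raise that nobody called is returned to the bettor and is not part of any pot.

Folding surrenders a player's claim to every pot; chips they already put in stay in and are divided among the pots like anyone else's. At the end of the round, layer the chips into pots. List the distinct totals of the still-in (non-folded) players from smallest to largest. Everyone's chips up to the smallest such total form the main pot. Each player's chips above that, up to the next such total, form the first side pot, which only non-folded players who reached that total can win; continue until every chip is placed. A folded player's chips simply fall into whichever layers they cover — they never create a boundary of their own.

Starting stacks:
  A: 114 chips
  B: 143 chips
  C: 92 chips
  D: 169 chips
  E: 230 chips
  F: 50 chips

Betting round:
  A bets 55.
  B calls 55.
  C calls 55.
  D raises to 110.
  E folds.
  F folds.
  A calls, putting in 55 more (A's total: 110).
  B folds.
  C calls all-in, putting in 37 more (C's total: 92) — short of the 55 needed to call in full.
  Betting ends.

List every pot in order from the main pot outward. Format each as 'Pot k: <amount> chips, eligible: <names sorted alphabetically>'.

Pot 1: 331 chips, eligible: A, C, D
Pot 2: 36 chips, eligible: A, D

Derivation:
Contributions: A=110, B=55, C=92, D=110
Folded: B, E, F
Pot levels (distinct totals of non-folded players): 92, 110
Layer 1-92: A 92 + B 55 + C 92 + D 92 = 331 chips; eligible A, C, D
Layer 93-110: 18 each from A, D = 18*2 = 36 chips; eligible A, D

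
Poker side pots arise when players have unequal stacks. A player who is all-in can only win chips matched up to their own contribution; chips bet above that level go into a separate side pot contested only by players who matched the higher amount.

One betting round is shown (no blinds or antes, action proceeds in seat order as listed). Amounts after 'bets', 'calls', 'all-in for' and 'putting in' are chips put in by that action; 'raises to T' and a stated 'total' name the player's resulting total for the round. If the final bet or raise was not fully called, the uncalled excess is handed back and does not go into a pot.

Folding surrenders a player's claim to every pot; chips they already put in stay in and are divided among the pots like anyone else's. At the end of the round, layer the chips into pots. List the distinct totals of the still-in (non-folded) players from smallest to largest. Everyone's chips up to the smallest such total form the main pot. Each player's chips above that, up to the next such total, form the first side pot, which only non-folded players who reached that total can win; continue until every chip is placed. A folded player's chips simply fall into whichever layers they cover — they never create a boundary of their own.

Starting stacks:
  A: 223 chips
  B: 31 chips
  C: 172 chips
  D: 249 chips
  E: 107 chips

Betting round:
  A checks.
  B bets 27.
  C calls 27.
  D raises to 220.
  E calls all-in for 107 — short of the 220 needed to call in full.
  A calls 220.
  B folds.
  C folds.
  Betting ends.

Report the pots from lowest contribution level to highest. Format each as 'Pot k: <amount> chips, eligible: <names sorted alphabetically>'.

Contributions: A=220, B=27, C=27, D=220, E=107
Folded: B, C
Pot levels (distinct totals of non-folded players): 107, 220
Layer 1-107: A 107 + B 27 + C 27 + D 107 + E 107 = 375 chips; eligible A, D, E
Layer 108-220: 113 each from A, D = 113*2 = 226 chips; eligible A, D

Pot 1: 375 chips, eligible: A, D, E
Pot 2: 226 chips, eligible: A, D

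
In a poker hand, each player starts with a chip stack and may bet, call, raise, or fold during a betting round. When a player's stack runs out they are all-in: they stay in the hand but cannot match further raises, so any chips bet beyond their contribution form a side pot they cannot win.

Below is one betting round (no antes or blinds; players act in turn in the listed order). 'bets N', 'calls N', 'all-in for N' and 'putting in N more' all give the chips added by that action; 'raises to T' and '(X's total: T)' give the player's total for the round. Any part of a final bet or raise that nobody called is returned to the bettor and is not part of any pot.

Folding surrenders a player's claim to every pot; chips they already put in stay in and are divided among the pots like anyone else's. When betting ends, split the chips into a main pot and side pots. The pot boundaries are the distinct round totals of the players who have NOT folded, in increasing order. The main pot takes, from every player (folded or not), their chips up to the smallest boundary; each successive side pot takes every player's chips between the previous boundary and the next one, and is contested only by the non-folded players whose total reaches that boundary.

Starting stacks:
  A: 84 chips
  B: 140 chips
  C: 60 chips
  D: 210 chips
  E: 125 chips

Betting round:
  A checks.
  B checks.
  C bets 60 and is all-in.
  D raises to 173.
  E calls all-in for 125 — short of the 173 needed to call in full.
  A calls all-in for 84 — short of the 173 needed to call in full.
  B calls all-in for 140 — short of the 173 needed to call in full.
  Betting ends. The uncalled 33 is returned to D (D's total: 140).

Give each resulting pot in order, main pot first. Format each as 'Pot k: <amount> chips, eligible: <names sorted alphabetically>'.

Contributions (after 33 returned to D): A=84, B=140, C=60, D=140, E=125
Pot levels (distinct totals of non-folded players): 60, 84, 125, 140
Layer 1-60: 60 each from A, B, C, D, E = 60*5 = 300 chips; eligible A, B, C, D, E
Layer 61-84: 24 each from A, B, D, E = 24*4 = 96 chips; eligible A, B, D, E
Layer 85-125: 41 each from B, D, E = 41*3 = 123 chips; eligible B, D, E
Layer 126-140: 15 each from B, D = 15*2 = 30 chips; eligible B, D

Pot 1: 300 chips, eligible: A, B, C, D, E
Pot 2: 96 chips, eligible: A, B, D, E
Pot 3: 123 chips, eligible: B, D, E
Pot 4: 30 chips, eligible: B, D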